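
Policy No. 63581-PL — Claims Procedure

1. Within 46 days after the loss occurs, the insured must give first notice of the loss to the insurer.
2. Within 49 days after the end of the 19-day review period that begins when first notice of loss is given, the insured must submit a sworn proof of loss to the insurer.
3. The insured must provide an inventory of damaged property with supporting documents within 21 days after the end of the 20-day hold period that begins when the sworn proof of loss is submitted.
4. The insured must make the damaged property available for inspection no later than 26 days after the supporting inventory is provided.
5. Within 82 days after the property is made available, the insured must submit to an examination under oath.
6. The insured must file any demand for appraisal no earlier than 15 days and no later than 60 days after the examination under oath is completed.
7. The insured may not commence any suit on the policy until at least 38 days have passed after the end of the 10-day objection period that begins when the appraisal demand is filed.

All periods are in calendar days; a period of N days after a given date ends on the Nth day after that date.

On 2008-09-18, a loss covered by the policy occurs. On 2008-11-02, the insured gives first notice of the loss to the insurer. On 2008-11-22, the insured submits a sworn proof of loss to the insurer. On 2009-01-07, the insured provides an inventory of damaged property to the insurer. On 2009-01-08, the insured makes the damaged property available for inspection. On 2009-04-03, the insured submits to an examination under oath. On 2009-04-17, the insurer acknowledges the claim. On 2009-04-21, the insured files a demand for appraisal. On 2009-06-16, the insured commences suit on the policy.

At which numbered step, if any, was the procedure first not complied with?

Step 1 — counting 46 days from 2008-09-18 (when the loss occurs) gives a deadline of 2008-11-03; completed 2008-11-02, before the deadline.
Step 2 — counting 49 days from 2008-11-21 (end of the 19-day review period, which began when first notice of loss is given on 2008-11-02) gives a deadline of 2009-01-09; done 2008-11-22 — timely.
Step 3 — counting 21 days from 2008-12-12 (end of the 20-day hold period, which began when the sworn proof of loss is submitted on 2008-11-22) gives a deadline of 2009-01-02; 2009-01-07 misses that deadline by 5 days.
Later steps need not be reached.

Step 3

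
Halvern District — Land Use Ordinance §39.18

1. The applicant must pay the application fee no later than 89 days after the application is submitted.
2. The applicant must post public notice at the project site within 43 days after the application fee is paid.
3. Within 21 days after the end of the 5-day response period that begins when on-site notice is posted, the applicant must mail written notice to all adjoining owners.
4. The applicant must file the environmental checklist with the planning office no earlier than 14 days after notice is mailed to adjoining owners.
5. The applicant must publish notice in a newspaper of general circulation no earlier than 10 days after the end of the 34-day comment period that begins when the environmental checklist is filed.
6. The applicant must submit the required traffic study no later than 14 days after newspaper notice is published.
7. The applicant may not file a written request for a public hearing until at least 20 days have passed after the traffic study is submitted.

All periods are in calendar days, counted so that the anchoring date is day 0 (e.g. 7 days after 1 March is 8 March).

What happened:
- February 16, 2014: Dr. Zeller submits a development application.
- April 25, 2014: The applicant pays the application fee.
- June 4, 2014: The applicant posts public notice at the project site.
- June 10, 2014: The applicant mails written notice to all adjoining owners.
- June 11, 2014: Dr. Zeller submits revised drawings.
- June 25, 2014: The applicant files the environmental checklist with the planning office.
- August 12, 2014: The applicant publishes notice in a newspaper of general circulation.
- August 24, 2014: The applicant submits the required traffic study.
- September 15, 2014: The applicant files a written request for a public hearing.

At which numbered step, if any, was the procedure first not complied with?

None — every step was satisfied

Step 1: 89 days after February 16, 2014 (when the application is submitted) is May 16, 2014; completed April 25, 2014, before the deadline.
Step 2: 43 days after April 25, 2014 (when the application fee is paid) is June 7, 2014; June 4, 2014 is within that limit.
Step 3: 21 days after June 9, 2014 (end of the 5-day response period, which began when on-site notice is posted on June 4, 2014) is June 30, 2014; done June 10, 2014 — timely.
Step 4: the earliest permitted date is 14 days after June 10, 2014 (when notice is mailed to adjoining owners), i.e. June 24, 2014; June 25, 2014 is on or after that date.
Step 5: the earliest permitted date is 10 days after July 29, 2014 (end of the 34-day comment period, which began when the environmental checklist is filed on June 25, 2014), i.e. August 8, 2014; done August 12, 2014 — permitted.
Step 6: 14 days after August 12, 2014 (when newspaper notice is published) is August 26, 2014; completed August 24, 2014, before the deadline.
Step 7: the earliest permitted date is 20 days after August 24, 2014 (when the traffic study is submitted), i.e. September 13, 2014; done September 15, 2014, after the minimum wait.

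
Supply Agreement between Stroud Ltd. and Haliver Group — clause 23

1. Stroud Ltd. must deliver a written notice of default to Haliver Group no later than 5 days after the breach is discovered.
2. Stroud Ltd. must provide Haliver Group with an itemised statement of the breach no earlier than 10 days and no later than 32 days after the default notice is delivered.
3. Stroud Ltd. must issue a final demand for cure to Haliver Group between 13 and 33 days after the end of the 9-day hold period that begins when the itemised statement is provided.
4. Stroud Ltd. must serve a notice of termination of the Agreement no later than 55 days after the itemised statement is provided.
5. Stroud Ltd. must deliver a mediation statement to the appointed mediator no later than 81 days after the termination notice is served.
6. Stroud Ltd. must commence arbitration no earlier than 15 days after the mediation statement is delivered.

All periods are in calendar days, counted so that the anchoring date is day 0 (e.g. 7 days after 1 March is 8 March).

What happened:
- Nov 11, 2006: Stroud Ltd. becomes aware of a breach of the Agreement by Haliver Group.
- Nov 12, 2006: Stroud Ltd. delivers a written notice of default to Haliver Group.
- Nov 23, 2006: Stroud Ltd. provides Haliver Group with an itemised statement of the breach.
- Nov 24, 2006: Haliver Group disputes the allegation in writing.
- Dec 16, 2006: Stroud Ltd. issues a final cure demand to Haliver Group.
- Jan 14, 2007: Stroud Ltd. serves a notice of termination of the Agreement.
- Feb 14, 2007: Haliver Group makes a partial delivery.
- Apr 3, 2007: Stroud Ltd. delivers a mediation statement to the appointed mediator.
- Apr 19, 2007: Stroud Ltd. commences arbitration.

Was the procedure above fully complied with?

(1) due by Nov 11, 2006 + 5 days = Nov 16, 2006; done Nov 12, 2006 — timely.
(2) the permitted window runs from Nov 12, 2006 + 10 = Nov 22, 2006 to Nov 12, 2006 + 32 = Dec 14, 2006; Nov 23, 2006 falls inside that range.
(3) the permitted window runs from Dec 2, 2006 + 13 = Dec 15, 2006 to Dec 2, 2006 + 33 = Jan 4, 2007; done Dec 16, 2006 — within the window.
(4) due by Nov 23, 2006 + 55 days = Jan 17, 2007; completed Jan 14, 2007, before the deadline.
(5) due by Jan 14, 2007 + 81 days = Apr 5, 2007; Apr 3, 2007 is within that limit.
(6) permitted from Apr 3, 2007 + 15 days = Apr 18, 2007 onward; Apr 19, 2007 is on or after that date.

Yes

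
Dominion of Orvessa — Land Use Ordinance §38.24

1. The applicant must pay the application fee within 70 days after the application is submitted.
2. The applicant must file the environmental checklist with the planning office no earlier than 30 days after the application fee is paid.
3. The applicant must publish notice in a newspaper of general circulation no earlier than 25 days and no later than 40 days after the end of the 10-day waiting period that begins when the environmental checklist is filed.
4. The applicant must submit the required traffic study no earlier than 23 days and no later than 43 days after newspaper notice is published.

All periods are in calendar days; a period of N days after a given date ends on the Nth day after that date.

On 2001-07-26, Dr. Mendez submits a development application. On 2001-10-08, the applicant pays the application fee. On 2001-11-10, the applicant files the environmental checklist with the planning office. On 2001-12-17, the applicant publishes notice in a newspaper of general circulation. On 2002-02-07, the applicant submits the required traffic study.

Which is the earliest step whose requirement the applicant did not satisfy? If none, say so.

Step 1

(1) due by 2001-07-26 + 70 days = 2001-10-04; 2001-10-08 misses that deadline by 4 days.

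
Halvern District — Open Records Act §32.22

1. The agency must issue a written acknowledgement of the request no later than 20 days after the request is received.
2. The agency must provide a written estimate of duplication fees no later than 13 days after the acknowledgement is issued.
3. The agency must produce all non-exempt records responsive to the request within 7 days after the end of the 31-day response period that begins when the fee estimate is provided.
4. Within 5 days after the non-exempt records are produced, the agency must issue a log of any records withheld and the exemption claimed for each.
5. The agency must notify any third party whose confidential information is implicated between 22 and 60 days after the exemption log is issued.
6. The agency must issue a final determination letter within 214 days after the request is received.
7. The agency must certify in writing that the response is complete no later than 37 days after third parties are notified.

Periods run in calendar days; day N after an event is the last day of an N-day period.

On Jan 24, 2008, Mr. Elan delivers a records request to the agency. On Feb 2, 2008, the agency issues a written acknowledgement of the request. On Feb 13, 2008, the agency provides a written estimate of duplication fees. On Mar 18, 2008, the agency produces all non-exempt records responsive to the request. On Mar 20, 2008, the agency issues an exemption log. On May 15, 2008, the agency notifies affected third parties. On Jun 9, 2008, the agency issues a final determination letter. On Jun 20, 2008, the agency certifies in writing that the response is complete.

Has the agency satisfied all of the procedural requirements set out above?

Yes

(1) due by Jan 24, 2008 + 20 days = Feb 13, 2008; Feb 2, 2008 is within that limit.
(2) due by Feb 2, 2008 + 13 days = Feb 15, 2008; completed Feb 13, 2008, before the deadline.
(3) due by Mar 15, 2008 + 7 days = Mar 22, 2008; done Mar 18, 2008 — timely.
(4) due by Mar 18, 2008 + 5 days = Mar 23, 2008; Mar 20, 2008 is within that limit.
(5) the permitted window runs from Mar 20, 2008 + 22 = Apr 11, 2008 to Mar 20, 2008 + 60 = May 19, 2008; done May 15, 2008 — within the window.
(6) due by Jan 24, 2008 + 214 days = Aug 25, 2008; completed Jun 9, 2008, before the deadline.
(7) due by May 15, 2008 + 37 days = Jun 21, 2008; completed Jun 20, 2008, before the deadline.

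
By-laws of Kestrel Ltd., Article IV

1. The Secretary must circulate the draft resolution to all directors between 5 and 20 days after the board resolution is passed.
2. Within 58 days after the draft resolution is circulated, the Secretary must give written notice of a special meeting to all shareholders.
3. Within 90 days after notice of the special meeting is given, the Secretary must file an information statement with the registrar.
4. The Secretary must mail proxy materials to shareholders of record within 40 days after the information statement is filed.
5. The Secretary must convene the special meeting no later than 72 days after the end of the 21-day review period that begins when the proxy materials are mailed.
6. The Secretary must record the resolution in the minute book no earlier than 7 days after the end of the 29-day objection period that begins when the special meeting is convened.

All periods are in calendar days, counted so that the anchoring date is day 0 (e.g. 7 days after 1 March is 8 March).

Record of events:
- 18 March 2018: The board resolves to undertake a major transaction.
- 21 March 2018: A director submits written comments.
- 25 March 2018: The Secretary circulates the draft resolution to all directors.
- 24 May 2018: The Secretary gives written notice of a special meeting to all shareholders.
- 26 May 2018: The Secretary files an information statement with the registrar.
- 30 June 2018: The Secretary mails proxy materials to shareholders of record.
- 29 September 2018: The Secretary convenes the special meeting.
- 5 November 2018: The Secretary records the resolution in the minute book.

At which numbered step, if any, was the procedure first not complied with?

Step 2

Step 1 — 5 and 20 days from 18 March 2018 (when the board resolution is passed) are 23 March 2018 and 7 April 2018 respectively; done 25 March 2018 — within the window.
Step 2 — counting 58 days from 25 March 2018 (when the draft resolution is circulated) gives a deadline of 22 May 2018; done 24 May 2018 — 2 days late.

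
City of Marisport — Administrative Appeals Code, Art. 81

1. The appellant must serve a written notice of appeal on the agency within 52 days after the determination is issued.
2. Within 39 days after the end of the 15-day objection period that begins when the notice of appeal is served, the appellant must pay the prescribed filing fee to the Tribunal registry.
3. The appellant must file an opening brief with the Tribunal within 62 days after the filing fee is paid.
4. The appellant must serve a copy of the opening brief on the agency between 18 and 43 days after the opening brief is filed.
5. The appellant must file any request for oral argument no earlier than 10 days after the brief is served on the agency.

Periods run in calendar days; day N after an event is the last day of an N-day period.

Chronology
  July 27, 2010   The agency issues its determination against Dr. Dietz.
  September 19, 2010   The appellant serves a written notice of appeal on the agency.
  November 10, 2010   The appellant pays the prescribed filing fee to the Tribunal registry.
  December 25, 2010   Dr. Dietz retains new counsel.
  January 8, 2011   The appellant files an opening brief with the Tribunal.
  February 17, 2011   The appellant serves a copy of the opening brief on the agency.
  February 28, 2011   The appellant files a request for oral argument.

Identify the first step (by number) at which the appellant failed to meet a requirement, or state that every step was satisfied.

(1) due by July 27, 2010 + 52 days = September 17, 2010; not done until September 19, 2010, 2 days after the deadline.

Step 1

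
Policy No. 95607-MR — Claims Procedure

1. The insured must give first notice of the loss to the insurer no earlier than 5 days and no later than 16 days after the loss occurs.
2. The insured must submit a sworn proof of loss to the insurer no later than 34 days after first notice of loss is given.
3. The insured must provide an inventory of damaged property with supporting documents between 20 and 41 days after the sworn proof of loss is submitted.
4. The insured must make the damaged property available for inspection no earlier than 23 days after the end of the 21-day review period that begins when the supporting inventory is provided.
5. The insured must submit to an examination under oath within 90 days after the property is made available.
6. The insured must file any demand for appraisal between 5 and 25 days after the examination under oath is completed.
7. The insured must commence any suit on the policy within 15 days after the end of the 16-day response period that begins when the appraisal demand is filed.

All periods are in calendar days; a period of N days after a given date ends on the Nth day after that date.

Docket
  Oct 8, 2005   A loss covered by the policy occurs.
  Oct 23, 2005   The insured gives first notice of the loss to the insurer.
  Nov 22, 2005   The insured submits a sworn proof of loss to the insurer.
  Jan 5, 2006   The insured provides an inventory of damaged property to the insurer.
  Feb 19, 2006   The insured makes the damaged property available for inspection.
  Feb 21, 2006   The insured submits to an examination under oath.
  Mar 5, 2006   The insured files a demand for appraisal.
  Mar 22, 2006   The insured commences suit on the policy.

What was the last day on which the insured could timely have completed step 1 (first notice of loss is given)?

Step 1 runs from Oct 8, 2005, when the loss occurs. The window is 5–16 days after Oct 8, 2005; it closes on Oct 24, 2005.

Oct 24, 2005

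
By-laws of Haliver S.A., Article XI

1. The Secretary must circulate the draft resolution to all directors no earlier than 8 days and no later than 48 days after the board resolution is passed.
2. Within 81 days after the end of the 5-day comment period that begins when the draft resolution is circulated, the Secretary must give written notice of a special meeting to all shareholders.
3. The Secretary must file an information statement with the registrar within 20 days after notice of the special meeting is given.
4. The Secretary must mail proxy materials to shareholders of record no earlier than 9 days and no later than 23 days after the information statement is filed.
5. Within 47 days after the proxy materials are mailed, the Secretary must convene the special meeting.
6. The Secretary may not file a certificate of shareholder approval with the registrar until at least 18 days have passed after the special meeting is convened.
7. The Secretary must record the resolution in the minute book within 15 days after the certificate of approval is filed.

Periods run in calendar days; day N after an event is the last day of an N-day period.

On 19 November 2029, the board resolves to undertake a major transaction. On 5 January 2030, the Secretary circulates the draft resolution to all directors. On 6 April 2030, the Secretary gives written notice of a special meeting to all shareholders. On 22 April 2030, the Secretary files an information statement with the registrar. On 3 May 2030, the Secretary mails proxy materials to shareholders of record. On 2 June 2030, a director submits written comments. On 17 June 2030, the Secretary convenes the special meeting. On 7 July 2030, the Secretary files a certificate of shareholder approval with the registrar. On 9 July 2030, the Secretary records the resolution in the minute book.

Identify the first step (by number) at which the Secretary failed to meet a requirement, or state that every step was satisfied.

Step 1 — 8 and 48 days from 19 November 2029 (when the board resolution is passed) are 27 November 2029 and 6 January 2030 respectively; done 5 January 2030 — within the window.
Step 2 — counting 81 days from 10 January 2030 (end of the 5-day comment period, which began when the draft resolution is circulated on 5 January 2030) gives a deadline of 1 April 2030; not done until 6 April 2030, 5 days after the deadline.
Later steps need not be reached.

Step 2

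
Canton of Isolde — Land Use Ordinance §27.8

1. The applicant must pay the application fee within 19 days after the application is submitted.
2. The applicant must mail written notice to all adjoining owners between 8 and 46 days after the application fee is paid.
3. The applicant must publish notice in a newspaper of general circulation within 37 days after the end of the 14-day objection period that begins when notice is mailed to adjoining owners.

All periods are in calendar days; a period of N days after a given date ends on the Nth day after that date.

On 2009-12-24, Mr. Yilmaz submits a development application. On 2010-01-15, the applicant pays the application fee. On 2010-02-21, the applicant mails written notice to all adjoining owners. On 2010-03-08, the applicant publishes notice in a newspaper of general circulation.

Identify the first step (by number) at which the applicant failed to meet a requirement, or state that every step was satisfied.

Step 1 — counting 19 days from 2009-12-24 (when the application is submitted) gives a deadline of 2010-01-12; done 2010-01-15 — 3 days late.

Step 1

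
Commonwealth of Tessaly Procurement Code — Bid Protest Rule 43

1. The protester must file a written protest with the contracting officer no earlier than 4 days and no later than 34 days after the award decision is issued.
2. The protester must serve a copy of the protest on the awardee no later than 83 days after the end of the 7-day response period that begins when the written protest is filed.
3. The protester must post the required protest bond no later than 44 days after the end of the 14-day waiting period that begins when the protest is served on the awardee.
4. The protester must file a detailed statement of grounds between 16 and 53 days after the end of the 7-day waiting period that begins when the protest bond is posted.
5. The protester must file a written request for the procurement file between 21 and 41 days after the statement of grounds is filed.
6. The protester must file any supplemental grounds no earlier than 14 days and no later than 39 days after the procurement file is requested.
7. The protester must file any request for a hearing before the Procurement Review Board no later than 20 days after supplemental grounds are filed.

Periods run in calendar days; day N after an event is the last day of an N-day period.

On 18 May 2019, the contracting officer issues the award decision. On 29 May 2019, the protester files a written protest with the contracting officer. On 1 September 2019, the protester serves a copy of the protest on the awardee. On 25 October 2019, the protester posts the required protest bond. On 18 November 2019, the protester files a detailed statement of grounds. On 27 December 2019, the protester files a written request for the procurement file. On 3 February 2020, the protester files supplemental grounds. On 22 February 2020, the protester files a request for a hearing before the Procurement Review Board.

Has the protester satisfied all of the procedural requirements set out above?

Step 1: the window is 4–34 days after 18 May 2019 (when the award decision is issued), so 22 May 2019 through 21 June 2019; 29 May 2019 falls inside that range.
Step 2: 83 days after 5 June 2019 (end of the 7-day response period, which began when the written protest is filed on 29 May 2019) is 27 August 2019; 1 September 2019 misses that deadline by 5 days.
No need to go further; step 2 was not satisfied.

No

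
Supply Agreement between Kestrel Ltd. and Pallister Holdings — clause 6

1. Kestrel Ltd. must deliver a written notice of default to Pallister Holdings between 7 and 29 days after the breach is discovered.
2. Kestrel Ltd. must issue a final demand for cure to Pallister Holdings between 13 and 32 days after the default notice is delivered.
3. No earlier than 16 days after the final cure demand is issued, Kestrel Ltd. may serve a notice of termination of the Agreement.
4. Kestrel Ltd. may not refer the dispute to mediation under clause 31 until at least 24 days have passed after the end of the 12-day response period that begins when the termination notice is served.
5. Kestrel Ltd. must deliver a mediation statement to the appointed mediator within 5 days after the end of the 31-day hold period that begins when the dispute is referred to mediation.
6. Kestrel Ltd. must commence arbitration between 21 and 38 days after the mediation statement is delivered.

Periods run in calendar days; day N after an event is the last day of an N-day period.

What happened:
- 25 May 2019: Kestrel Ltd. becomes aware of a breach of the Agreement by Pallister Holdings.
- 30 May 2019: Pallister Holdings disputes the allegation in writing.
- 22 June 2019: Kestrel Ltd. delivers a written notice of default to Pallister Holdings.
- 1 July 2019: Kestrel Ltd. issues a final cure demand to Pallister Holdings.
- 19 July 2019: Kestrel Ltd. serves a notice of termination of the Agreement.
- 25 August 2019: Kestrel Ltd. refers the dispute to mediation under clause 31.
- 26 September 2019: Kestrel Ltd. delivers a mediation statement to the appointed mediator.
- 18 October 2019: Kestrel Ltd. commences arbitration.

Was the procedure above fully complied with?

(1) the permitted window runs from 25 May 2019 + 7 = 1 June 2019 to 25 May 2019 + 29 = 23 June 2019; 22 June 2019 falls inside that range.
(2) the permitted window runs from 22 June 2019 + 13 = 5 July 2019 to 22 June 2019 + 32 = 24 July 2019; done 1 July 2019 — 4 days before the window opened.

No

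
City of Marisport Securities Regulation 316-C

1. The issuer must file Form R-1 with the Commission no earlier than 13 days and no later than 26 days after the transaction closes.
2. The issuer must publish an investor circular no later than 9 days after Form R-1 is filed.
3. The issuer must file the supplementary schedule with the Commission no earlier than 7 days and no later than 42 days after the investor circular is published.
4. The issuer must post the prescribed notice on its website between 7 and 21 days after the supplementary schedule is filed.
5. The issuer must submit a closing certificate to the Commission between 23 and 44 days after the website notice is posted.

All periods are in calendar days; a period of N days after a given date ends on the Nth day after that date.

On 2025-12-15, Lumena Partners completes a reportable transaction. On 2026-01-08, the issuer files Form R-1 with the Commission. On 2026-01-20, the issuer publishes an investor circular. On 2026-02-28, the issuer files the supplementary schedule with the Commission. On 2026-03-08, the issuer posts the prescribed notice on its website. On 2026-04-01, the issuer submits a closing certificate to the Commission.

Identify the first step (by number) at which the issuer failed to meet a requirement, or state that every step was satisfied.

Step 2

Step 1 — 13 and 26 days from 2025-12-15 (when the transaction closes) are 2025-12-28 and 2026-01-10 respectively; done 2026-01-08, which is between those dates.
Step 2 — counting 9 days from 2026-01-08 (when Form R-1 is filed) gives a deadline of 2026-01-17; 2026-01-20 misses that deadline by 3 days.
The analysis stops there.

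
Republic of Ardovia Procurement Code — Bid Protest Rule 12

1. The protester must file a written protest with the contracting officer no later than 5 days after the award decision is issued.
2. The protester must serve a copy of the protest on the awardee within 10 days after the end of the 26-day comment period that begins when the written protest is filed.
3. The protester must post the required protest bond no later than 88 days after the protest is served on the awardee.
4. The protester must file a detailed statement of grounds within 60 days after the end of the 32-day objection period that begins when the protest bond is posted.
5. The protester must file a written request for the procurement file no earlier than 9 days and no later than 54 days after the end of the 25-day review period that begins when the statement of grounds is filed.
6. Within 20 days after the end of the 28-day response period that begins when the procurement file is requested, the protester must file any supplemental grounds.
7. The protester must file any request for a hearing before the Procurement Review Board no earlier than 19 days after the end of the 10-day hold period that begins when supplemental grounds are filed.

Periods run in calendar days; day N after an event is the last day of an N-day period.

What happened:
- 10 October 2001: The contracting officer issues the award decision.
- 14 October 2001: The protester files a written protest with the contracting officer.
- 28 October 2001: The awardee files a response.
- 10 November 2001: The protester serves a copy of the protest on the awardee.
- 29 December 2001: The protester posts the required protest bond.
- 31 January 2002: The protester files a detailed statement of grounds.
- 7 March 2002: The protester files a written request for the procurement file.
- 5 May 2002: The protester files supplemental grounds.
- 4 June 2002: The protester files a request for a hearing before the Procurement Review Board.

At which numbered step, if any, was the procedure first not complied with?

Step 6

(1) due by 10 October 2001 + 5 days = 15 October 2001; 14 October 2001 is within that limit.
(2) due by 9 November 2001 + 10 days = 19 November 2001; 10 November 2001 is within that limit.
(3) due by 10 November 2001 + 88 days = 6 February 2002; 29 December 2001 is within that limit.
(4) due by 30 January 2002 + 60 days = 31 March 2002; completed 31 January 2002, before the deadline.
(5) the permitted window runs from 25 February 2002 + 9 = 6 March 2002 to 25 February 2002 + 54 = 20 April 2002; done 7 March 2002 — within the window.
(6) due by 4 April 2002 + 20 days = 24 April 2002; not done until 5 May 2002, 11 days after the deadline.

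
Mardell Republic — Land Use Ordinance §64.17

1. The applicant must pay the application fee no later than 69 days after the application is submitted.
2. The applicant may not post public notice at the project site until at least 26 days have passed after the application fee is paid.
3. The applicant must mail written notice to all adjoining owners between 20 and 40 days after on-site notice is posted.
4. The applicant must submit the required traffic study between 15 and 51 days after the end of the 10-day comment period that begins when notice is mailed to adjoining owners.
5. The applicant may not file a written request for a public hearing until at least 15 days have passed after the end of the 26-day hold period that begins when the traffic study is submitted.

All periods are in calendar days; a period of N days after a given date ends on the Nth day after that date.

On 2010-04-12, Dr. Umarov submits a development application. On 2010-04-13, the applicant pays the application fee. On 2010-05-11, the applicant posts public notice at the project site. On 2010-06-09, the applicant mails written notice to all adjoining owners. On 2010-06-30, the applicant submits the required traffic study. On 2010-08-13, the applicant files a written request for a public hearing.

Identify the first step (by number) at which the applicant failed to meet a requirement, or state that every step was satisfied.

Step 4

(1) due by 2010-04-12 + 69 days = 2010-06-20; 2010-04-13 is within that limit.
(2) permitted from 2010-04-13 + 26 days = 2010-05-09 onward; done 2010-05-11, after the minimum wait.
(3) the permitted window runs from 2010-05-11 + 20 = 2010-05-31 to 2010-05-11 + 40 = 2010-06-20; done 2010-06-09 — within the window.
(4) the permitted window runs from 2010-06-19 + 15 = 2010-07-04 to 2010-06-19 + 51 = 2010-08-09; done 2010-06-30 — 4 days before the window opened.
No need to go further; step 4 was not satisfied.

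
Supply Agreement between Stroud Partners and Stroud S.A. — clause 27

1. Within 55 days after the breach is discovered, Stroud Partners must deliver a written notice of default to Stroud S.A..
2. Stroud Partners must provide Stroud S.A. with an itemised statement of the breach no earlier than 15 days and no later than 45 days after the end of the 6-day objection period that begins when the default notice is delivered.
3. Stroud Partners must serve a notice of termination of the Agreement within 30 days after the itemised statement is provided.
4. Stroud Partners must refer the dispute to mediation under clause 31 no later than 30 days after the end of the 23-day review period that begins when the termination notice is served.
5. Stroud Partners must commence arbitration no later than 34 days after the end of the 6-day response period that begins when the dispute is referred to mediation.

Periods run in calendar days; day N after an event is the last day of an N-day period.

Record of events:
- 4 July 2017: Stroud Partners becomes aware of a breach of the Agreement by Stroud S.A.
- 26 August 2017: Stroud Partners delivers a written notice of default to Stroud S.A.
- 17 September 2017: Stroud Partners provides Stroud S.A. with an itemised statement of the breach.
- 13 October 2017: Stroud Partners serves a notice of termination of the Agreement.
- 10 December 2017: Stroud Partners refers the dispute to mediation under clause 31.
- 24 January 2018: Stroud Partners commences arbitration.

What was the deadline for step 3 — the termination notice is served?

Step 3 runs from 17 September 2017, when the itemised statement is provided. 30 days after 17 September 2017 is 17 October 2017.

17 October 2017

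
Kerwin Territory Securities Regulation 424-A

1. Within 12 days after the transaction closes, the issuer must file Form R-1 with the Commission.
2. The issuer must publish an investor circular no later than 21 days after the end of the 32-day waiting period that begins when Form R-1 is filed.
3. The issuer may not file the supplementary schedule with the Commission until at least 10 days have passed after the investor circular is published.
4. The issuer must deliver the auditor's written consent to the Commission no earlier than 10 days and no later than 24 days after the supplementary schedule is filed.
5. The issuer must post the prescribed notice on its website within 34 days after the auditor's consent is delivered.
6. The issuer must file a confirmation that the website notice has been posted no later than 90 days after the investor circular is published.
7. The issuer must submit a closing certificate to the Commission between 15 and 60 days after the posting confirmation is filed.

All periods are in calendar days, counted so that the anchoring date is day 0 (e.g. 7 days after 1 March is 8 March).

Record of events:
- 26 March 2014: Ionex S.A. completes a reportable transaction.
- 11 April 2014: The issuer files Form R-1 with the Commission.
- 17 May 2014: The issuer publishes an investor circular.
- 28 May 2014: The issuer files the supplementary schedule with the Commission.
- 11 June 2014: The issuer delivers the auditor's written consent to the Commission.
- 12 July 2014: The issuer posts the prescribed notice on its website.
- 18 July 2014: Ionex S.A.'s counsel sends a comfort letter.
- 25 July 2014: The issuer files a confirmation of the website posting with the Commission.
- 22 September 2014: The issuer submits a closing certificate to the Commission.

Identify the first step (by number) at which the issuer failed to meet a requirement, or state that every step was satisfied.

Step 1

(1) due by 26 March 2014 + 12 days = 7 April 2014; done 11 April 2014 — 4 days late.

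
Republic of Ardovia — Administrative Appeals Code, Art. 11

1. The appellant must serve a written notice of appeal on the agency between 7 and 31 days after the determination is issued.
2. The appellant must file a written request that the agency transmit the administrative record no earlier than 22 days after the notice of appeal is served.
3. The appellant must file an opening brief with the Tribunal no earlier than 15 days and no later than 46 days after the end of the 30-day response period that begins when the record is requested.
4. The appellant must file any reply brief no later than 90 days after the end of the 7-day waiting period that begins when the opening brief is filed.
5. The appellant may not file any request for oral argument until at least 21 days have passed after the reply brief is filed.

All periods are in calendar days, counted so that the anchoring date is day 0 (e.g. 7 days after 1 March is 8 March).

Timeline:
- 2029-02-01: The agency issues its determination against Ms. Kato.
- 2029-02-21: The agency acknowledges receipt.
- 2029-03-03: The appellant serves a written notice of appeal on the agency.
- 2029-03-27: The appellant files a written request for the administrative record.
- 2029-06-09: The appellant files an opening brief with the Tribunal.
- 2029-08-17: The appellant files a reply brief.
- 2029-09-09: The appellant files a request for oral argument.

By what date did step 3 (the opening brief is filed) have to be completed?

2029-06-11

The record is requested on 2029-03-27; the 30-day response period therefore ends 2029-04-26, and step 3 runs from that date. The window is 15–46 days after 2029-04-26; it closes on 2029-06-11.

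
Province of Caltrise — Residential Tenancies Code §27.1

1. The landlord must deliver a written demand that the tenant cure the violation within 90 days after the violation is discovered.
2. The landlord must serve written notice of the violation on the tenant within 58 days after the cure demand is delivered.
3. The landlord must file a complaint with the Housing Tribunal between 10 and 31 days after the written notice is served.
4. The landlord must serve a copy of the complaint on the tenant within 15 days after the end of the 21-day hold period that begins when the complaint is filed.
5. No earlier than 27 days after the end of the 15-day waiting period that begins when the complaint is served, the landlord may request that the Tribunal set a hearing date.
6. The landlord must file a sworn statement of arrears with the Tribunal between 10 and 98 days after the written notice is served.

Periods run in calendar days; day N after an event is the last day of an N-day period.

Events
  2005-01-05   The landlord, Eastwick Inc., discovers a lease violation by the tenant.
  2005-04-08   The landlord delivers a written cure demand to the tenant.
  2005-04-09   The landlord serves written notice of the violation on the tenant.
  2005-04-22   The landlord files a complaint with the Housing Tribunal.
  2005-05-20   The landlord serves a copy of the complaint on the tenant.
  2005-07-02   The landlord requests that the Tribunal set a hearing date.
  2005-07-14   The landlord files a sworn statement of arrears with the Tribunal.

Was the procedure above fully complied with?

No

(1) due by 2005-01-05 + 90 days = 2005-04-05; done 2005-04-08 — 3 days late.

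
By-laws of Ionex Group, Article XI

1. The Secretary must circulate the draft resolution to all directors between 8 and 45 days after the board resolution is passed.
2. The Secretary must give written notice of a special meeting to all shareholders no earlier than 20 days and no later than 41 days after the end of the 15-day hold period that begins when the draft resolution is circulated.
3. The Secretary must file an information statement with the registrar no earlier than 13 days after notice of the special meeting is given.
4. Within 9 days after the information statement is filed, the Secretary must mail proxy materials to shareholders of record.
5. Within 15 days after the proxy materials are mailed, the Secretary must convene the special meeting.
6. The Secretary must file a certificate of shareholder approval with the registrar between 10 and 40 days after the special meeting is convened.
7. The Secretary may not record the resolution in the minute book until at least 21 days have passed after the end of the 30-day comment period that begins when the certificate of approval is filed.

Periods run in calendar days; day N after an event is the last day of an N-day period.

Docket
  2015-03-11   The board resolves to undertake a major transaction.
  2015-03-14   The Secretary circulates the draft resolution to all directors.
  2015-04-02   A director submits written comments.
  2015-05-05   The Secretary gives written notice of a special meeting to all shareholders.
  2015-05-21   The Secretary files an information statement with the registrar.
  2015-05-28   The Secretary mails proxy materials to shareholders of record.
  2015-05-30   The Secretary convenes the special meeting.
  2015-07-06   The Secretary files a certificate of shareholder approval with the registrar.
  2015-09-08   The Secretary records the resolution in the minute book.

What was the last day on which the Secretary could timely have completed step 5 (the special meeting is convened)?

2015-06-12

Step 5 runs from 2015-05-28, when the proxy materials are mailed. 15 days after 2015-05-28 is 2015-06-12.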